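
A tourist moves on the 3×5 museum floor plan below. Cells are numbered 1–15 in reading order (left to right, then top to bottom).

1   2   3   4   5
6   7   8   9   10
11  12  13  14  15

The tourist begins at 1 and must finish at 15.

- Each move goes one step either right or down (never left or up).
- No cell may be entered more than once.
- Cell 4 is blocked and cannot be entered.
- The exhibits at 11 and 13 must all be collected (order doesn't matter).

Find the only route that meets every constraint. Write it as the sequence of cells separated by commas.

Moves only go right or down, so the column and row indices never decrease.
Route from 1: 2× down (reaching 11), 4× right (reaching 15) — 6 moves in all.
Check: all required cells visited.

1, 6, 11, 12, 13, 14, 15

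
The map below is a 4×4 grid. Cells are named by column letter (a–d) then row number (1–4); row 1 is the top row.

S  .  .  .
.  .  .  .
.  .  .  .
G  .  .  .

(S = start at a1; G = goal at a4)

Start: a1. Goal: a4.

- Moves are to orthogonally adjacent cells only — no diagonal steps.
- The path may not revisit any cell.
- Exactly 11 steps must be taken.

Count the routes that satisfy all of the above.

Need simple routes of exactly 11 moves from a1 to a4 (Manhattan distance 3, so 4 moves are spent on a detour and 4 undoing it).
Branch systematically from the start, pruning whenever the remaining move budget drops below the Manhattan distance to a4 or differs from it in parity. Grouping the completions by first move — via a2: 28; via b1: 33 — and summing: 28 + 33 = 61.
That gives 61 routes.

61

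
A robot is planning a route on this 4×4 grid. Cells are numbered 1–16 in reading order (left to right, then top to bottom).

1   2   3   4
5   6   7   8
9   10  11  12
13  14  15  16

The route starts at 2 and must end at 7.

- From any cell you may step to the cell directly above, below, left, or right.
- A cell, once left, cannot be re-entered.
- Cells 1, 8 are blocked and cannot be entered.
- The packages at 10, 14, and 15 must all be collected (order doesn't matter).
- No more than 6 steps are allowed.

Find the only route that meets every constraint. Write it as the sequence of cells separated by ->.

2 -> 6 -> 10 -> 14 -> 15 -> 11 -> 7

The 6-move cap with required stops at 10, 14, 15 leaves no slack for detours.
Route from 2: 3× down (reaching 14), right to 15, 2× up (reaching 7) — 6 moves in all.
Check: all required cells visited; 6 ≤ 6 moves.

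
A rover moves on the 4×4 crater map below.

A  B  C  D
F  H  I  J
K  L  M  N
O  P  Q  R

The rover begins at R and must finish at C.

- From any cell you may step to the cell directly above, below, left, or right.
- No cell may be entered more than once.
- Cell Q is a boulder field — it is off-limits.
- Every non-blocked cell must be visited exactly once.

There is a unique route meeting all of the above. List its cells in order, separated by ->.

Need to visit all 15 open cells exactly once, starting at R and ending at C.
Cell P has only two open neighbours (L and O), so the path must pass straight through it: one of those is the cell it's entered from and the other is where it exits.
Route from R: up 1 to N, left 2 to L, down 1 to P, left 1 to O, up 3 to A, right 1 to B, down 1 to H, right 2 to J, up 1 to D, left 1 to C — 14 moves in all.
Check: all 15 open cells covered.

R -> N -> M -> L -> P -> O -> K -> F -> A -> B -> H -> I -> J -> D -> C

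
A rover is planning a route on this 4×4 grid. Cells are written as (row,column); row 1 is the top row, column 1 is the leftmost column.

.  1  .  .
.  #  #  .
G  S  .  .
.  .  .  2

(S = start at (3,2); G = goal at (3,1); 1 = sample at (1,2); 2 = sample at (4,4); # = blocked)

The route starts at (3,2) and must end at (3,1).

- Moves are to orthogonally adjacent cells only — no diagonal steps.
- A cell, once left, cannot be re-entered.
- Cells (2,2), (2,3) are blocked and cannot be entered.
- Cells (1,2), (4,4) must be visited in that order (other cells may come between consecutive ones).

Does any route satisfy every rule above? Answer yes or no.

Ignoring the required order, 2 revisit-free routes from (3,2) to (3,1) pass through all of (1,2) and (4,4); the waypoint orders that occur are (4,4) → (1,2) (2) — never (1,2) → (4,4).

no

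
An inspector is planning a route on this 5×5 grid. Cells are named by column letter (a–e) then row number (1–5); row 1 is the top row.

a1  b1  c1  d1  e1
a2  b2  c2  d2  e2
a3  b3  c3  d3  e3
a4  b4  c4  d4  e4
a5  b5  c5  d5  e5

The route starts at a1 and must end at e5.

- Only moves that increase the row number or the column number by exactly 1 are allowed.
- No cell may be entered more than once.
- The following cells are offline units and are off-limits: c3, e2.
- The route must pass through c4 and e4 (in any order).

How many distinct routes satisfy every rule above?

A right/down-only route from a1 to e5 makes exactly 4 down-moves and 4 right-moves in some order.
With no other constraints that would be C(8,4) = 70 routes.
A monotone route can only reach the required cells in the order c4, e4, so split there and multiply the segment counts (each segment already excludes blocked cells): a1→c4: 4; c4→e4: 1; e4→e5: 1; product = 4.
That gives 4 routes.

4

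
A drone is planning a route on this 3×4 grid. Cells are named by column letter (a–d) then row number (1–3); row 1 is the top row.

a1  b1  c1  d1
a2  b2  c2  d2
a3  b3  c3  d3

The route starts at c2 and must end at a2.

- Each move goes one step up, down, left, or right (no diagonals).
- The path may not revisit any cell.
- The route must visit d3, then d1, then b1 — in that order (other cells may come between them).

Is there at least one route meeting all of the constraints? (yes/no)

One route that works: c2 → c3 → d3 → d2 → d1 → c1 → b1 → b2 → a2.

yes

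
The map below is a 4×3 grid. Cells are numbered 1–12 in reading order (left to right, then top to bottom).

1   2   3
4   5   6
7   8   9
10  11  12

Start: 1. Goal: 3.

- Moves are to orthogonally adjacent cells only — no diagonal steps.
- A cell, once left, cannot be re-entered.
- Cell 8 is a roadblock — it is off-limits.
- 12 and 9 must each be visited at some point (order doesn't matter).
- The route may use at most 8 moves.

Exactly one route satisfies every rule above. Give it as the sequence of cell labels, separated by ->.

Any route must reach 12 and 9 and still end at 3 within 8 moves, so the order of the required stops is forced.
Route from 1: down 3 to 10, right 2 to 12, up 3 to 3 — 8 moves in all.
Check: all required cells visited; 8 ≤ 8 moves.

1 -> 4 -> 7 -> 10 -> 11 -> 12 -> 9 -> 6 -> 3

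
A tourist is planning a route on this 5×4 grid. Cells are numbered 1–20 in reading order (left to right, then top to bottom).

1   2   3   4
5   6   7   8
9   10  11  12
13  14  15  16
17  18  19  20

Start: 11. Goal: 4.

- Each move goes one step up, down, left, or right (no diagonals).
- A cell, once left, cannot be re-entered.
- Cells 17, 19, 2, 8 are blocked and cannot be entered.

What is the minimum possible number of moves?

The Manhattan distance from 11 to 4 is |3−1| + |3−4| = 3, so at least 3 moves are needed.
A route of 3 moves achieves this: 11 → 7 → 3 → 4.
Since 3 matches the lower bound, it is optimal.

3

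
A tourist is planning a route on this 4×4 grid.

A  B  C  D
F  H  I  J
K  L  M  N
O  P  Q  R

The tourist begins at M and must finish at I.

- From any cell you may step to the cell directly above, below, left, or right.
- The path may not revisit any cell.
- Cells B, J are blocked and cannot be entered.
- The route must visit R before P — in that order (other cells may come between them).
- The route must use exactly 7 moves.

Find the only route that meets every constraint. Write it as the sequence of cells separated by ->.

The waypoints must appear in the order R, P, with no cell reused.
Route from M: right to N, down to R, 2× left (reaching P), 2× up (reaching H), right to I — 7 moves in all.
Check: order respected (R at step 2, P at step 4); 7 moves as required.

M -> N -> R -> Q -> P -> L -> H -> I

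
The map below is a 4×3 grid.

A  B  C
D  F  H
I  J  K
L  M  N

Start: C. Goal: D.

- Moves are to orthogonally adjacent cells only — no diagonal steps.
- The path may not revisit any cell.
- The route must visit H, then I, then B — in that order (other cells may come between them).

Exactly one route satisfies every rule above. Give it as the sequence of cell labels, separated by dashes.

C - H - K - N - M - L - I - J - F - B - A - D

The waypoints must appear in the order H, I, B, with no cell reused.
Route from C: down 3 to N, left 2 to L, up 1 to I, right 1 to J, up 2 to B, left 1 to A, down 1 to D — 11 moves in all.
Check: order respected (H at step 1, I at step 6, B at step 9).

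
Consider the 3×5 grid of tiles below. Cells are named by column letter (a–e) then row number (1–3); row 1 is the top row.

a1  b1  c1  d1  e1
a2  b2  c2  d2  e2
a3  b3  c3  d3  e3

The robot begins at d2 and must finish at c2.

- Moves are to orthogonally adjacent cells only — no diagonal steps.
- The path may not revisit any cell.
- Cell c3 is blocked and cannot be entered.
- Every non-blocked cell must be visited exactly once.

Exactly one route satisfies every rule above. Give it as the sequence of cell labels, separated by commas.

d2, d3, e3, e2, e1, d1, c1, b1, a1, a2, a3, b3, b2, c2

Need to visit all 14 open cells exactly once, starting at d2 and ending at c2.
Cell a3 has only two open neighbours (a2 and b3), so the path must pass straight through it: one of those is the cell it's entered from and the other is where it exits.
Route from d2: down to d3, right to e3, 2× up (reaching e1), 4× left (reaching a1), 2× down (reaching a3), right to b3, up to b2, right to c2 — 13 moves in all.
Check: all 14 open cells covered.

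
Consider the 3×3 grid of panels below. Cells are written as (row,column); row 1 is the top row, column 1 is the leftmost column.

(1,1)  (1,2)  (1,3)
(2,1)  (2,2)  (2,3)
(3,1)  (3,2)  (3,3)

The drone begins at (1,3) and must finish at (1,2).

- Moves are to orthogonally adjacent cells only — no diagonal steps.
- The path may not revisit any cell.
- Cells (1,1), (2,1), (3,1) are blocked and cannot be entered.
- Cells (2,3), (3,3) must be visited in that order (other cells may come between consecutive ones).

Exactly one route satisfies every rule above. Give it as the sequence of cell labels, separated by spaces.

(1,3) (2,3) (3,3) (3,2) (2,2) (1,2)

The waypoints must appear in the order (2,3), (3,3), with no cell reused.
Route from (1,3): 2× down (reaching (3,3)), left to (3,2), 2× up (reaching (1,2)) — 5 moves in all.
Check: order respected ((2,3) at step 1, (3,3) at step 2).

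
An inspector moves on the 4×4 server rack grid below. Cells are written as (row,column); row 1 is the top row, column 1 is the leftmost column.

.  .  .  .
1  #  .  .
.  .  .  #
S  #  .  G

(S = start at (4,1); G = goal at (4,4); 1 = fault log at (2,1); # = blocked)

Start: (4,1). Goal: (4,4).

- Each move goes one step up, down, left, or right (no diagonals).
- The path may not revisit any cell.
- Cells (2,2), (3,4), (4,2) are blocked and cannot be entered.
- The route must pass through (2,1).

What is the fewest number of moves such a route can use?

Any route passes through (2,1) somewhere between (4,1) and (4,4). Summing Manhattan distances along the two legs ((4,1) → (2,1) → (4,4)) gives a lower bound of 2 + 5 = 7 moves.
The shortest route satisfying every rule uses 9 moves: (4,1) → (3,1) → (2,1) → (1,1) → (1,2) → (1,3) → (2,3) → (3,3) → (4,3) → (4,4).
The no-revisit rule (legs can't share cells) pushes the minimum above the 7-move bound; an exhaustive check rules out every length from 7 to 8, leaving 9 as the minimum.

9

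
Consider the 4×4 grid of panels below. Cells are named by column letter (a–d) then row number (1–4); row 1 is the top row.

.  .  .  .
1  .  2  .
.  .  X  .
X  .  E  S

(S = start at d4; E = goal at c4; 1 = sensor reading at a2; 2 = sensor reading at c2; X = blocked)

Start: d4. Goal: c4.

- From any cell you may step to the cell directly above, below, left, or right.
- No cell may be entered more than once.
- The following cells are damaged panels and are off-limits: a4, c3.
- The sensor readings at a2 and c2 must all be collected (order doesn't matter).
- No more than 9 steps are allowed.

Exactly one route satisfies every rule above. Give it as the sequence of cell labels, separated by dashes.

Any route must reach a2 and c2 and still end at c4 within 9 moves, so the order of the required stops is forced.
Route from d4: up 2 to d2, left 3 to a2, down 1 to a3, right 1 to b3, down 1 to b4, right 1 to c4 — 9 moves in all.
Check: all required cells visited; 9 ≤ 9 moves.

d4 - d3 - d2 - c2 - b2 - a2 - a3 - b3 - b4 - c4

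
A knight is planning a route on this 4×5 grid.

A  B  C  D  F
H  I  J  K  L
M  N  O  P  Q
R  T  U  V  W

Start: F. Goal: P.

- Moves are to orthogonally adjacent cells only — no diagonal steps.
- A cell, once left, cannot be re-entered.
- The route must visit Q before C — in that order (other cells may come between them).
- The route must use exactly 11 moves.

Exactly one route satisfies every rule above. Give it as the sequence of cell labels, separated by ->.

The waypoints must appear in the order Q, C, with no cell reused.
Route from F: down 3 to W, left 2 to U, up 3 to C, right 1 to D, down 2 to P — 11 moves in all.
Check: order respected (Q at step 2, C at step 8); 11 moves as required.

F -> L -> Q -> W -> V -> U -> O -> J -> C -> D -> K -> P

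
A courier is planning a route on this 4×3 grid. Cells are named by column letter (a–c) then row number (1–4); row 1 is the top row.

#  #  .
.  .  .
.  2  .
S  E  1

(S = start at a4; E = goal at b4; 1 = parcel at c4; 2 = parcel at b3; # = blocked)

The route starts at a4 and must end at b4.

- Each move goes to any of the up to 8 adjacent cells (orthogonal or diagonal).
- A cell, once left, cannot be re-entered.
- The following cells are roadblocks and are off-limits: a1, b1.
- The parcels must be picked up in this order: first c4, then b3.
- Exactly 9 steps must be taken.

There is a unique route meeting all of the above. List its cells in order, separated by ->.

a4 -> a3 -> a2 -> b2 -> c1 -> c2 -> c3 -> c4 -> b3 -> b4

The waypoints must appear in the order c4, b3, with no cell reused.
Route from a4: up 2 to a2, right 1 to b2, up-right 1 to c1, down 3 to c4, up-left 1 to b3, down 1 to b4 — 9 moves in all.
Check: order respected (1 at step 7, 2 at step 8); 9 moves as required.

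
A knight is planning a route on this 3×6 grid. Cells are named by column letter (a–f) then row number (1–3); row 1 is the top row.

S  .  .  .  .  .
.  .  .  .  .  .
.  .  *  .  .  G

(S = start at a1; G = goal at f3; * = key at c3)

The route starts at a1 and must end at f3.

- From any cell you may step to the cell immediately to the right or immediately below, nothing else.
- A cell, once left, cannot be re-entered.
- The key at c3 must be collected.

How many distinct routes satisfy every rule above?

6

A right/down-only route from a1 to f3 makes exactly 2 down-moves and 5 right-moves in some order.
With no other constraints that would be C(7,2) = 21 routes.
Split at c3 and multiply the segment counts: a1→c3: 6; c3→f3: 1; product = 6.
That gives 6 routes.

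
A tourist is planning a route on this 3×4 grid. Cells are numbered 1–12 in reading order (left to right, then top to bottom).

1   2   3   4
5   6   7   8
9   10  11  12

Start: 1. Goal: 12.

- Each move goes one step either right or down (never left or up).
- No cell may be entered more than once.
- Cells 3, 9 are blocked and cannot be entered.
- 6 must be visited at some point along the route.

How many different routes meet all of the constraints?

6

A right/down-only route from 1 to 12 makes exactly 2 down-moves and 3 right-moves in some order.
With no other constraints that would be C(5,2) = 10 routes.
Split at 6 and multiply the segment counts (each segment already excludes blocked cells): 1→6: 2; 6→12: 3; product = 6.
That gives 6 routes.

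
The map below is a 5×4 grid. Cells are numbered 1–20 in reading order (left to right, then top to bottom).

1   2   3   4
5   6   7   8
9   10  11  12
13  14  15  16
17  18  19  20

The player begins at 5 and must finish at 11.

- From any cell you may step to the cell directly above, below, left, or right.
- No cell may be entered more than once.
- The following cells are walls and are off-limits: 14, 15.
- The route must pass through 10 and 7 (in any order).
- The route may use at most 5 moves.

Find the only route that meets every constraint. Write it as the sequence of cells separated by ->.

5 -> 9 -> 10 -> 6 -> 7 -> 11

The 5-move cap with required stops at 10, 7 leaves no slack for detours.
Route from 5: down to 9, right to 10, up to 6, right to 7, down to 11 — 5 moves in all.
Check: all required cells visited; 5 ≤ 5 moves.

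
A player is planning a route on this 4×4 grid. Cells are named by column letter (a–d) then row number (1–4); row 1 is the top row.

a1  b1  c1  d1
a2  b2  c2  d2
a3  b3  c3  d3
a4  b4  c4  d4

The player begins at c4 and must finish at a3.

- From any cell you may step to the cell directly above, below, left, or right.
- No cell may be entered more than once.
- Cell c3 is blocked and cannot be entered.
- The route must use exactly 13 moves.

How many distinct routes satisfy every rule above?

Need simple routes of exactly 13 moves from c4 to a3 (Manhattan distance 3, so 5 moves are spent on a detour and 5 undoing it).
Enumerating: c4 d4 d3 d2 d1 c1 b1 a1 a2 b2 b3 b4 a4 a3 | c4 d4 d3 d2 c2 c1 b1 a1 a2 b2 b3 b4 a4 a3.
That gives 2 routes.

2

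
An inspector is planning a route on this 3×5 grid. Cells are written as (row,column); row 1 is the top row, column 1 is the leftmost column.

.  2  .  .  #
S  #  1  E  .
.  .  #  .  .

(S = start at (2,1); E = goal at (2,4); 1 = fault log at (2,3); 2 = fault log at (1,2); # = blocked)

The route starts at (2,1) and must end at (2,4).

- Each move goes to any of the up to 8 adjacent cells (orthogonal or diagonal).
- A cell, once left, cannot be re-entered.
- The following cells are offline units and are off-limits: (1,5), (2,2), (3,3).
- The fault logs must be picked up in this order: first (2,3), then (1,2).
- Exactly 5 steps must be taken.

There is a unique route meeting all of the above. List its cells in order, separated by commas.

(2,1), (3,2), (2,3), (1,2), (1,3), (2,4)

The waypoints must appear in the order (2,3), (1,2), with no cell reused.
Route from (2,1): down-right to (3,2), up-right to (2,3), up-left to (1,2), right to (1,3), down-right to (2,4) — 5 moves in all.
Check: order respected (1 at step 2, 2 at step 3); 5 moves as required.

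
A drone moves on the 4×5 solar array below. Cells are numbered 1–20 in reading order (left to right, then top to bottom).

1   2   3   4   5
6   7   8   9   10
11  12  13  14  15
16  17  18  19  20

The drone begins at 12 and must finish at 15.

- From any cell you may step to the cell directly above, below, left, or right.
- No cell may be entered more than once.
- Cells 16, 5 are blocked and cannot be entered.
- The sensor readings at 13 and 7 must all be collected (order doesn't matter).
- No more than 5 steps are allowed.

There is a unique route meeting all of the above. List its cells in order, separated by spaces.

The 5-move cap with required stops at 13, 7 leaves no slack for detours.
Route from 12: up to 7, right to 8, down to 13, 2× right (reaching 15) — 5 moves in all.
Check: all required cells visited; 5 ≤ 5 moves.

12 7 8 13 14 15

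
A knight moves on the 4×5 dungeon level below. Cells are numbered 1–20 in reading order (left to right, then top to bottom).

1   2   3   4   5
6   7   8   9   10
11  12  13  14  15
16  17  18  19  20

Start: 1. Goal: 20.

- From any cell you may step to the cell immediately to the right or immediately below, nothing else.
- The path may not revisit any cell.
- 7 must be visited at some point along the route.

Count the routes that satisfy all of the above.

A right/down-only route from 1 to 20 makes exactly 3 down-moves and 4 right-moves in some order.
With no other constraints that would be C(7,3) = 35 routes.
Split at 7 and multiply the segment counts: 1→7: 2; 7→20: 10; product = 20.
That gives 20 routes.

20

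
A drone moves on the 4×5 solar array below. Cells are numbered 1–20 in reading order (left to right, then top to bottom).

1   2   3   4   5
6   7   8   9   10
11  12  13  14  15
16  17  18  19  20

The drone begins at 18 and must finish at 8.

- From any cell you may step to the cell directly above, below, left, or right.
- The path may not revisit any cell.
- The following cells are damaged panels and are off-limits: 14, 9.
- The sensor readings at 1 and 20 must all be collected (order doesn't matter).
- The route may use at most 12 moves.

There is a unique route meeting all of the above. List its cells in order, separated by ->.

18 -> 19 -> 20 -> 15 -> 10 -> 5 -> 4 -> 3 -> 2 -> 1 -> 6 -> 7 -> 8

The 12-move cap with required stops at 1, 20 leaves no slack for detours.
Route from 18: right 2 to 20, up 3 to 5, left 4 to 1, down 1 to 6, right 2 to 8 — 12 moves in all.
Check: all required cells visited; 12 ≤ 12 moves.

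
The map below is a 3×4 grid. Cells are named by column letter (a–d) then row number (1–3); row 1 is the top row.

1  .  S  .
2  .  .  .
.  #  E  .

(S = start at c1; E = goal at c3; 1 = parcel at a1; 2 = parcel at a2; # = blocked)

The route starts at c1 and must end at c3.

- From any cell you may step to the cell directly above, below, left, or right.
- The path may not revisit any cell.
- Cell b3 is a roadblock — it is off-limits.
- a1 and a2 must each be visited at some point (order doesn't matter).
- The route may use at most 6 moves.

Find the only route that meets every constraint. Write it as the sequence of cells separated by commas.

c1, b1, a1, a2, b2, c2, c3

The 6-move cap with required stops at a1, a2 leaves no slack for detours.
Route from c1: 2× left (reaching a1), down to a2, 2× right (reaching c2), down to c3 — 6 moves in all.
Check: all required cells visited; 6 ≤ 6 moves.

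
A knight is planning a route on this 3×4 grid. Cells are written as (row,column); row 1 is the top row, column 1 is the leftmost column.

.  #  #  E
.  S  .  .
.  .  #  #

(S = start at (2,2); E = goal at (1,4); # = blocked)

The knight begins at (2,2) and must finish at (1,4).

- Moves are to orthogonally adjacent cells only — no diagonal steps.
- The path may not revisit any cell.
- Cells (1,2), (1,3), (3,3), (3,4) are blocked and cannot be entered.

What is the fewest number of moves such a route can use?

The Manhattan distance from (2,2) to (1,4) is |2−1| + |2−4| = 3, so at least 3 moves are needed.
A route of 3 moves achieves this: (2,2) → (2,3) → (2,4) → (1,4).
Since 3 matches the lower bound, it is optimal.

3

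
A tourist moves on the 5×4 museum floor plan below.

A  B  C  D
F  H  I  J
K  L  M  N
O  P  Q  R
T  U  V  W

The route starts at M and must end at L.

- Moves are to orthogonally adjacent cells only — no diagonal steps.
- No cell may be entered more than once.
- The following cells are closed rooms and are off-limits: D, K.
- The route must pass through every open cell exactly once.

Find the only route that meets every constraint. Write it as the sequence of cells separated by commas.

Need to visit all 18 open cells exactly once, starting at M and ending at L.
Cell T has only two open neighbours (O and U), so the path must pass straight through it: one of those is the cell it's entered from and the other is where it exits.
Route from M: down to Q, 2× left (reaching O), down to T, 3× right (reaching W), 3× up (reaching J), left to I, up to C, 2× left (reaching A), down to F, right to H, down to L — 17 moves in all.
Check: all 18 open cells covered.

M, Q, P, O, T, U, V, W, R, N, J, I, C, B, A, F, H, L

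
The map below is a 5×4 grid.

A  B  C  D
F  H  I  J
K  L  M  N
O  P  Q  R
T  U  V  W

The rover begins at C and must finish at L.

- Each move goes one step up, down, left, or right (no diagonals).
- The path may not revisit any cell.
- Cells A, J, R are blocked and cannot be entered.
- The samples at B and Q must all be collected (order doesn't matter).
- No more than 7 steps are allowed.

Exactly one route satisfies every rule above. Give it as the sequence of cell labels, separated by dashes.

Any route must reach B and Q and still end at L within 7 moves, so the order of the required stops is forced.
Route from C: left 1 to B, down 1 to H, right 1 to I, down 2 to Q, left 1 to P, up 1 to L — 7 moves in all.
Check: all required cells visited; 7 ≤ 7 moves.

C - B - H - I - M - Q - P - L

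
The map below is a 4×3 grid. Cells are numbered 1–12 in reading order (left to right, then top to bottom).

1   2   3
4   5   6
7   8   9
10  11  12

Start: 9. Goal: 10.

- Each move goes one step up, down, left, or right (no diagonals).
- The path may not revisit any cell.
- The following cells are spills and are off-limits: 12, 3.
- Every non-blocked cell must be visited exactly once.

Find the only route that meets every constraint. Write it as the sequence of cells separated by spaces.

9 6 5 2 1 4 7 8 11 10

Need to visit all 10 open cells exactly once, starting at 9 and ending at 10.
Cell 11 has only two open neighbours (8 and 10), so the path must pass straight through it: one of those is the cell it's entered from and the other is where it exits.
Route from 9: up to 6, left to 5, up to 2, left to 1, 2× down (reaching 7), right to 8, down to 11, left to 10 — 9 moves in all.
Check: all 10 open cells covered.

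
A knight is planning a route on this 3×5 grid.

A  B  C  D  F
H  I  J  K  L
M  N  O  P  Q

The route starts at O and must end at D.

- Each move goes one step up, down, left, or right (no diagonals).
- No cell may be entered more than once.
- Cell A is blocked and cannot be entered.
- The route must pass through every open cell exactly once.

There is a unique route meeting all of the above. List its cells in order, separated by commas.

O, N, M, H, I, B, C, J, K, P, Q, L, F, D

Need to visit all 14 open cells exactly once, starting at O and ending at D.
Cell Q has only two open neighbours (L and P), so the path must pass straight through it: one of those is the cell it's entered from and the other is where it exits.
Route from O: left 2 to M, up 1 to H, right 1 to I, up 1 to B, right 1 to C, down 1 to J, right 1 to K, down 1 to P, right 1 to Q, up 2 to F, left 1 to D — 13 moves in all.
Check: all 14 open cells covered.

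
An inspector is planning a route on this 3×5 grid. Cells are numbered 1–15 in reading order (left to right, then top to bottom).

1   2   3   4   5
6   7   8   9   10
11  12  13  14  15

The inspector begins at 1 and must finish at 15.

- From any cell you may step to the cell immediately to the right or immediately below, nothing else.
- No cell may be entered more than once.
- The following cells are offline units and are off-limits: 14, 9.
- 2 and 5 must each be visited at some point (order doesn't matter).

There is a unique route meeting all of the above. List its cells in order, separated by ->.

1 -> 2 -> 3 -> 4 -> 5 -> 10 -> 15

Moves only go right or down, so the column and row indices never decrease.
Route from 1: 4× right (reaching 5), 2× down (reaching 15) — 6 moves in all.
Check: all required cells visited.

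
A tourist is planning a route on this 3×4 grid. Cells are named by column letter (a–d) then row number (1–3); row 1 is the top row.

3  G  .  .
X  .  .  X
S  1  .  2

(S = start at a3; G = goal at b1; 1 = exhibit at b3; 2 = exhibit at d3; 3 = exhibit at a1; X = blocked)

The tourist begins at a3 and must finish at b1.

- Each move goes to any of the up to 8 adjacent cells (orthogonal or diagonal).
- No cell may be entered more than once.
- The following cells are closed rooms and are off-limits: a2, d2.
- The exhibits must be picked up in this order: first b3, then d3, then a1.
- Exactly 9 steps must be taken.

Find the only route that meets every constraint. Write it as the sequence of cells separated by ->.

The waypoints must appear in the order b3, d3, a1, with no cell reused.
Route from a3: 3× right (reaching d3), up-left to c2, up-right to d1, left to c1, down-left to b2, up-left to a1, right to b1 — 9 moves in all.
Check: order respected (1 at step 1, 2 at step 3, 3 at step 8); 9 moves as required.

a3 -> b3 -> c3 -> d3 -> c2 -> d1 -> c1 -> b2 -> a1 -> b1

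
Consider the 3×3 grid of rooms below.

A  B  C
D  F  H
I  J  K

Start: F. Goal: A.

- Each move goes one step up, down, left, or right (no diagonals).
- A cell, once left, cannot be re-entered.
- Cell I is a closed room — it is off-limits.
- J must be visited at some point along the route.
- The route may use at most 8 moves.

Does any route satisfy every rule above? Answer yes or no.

yes

One route that works: F → J → K → H → C → B → A.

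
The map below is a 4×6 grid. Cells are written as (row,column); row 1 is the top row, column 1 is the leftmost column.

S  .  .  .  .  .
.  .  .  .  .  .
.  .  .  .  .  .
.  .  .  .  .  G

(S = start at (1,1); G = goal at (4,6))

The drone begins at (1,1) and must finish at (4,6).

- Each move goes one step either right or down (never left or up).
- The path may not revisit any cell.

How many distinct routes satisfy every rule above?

A right/down-only route from (1,1) to (4,6) makes exactly 3 down-moves and 5 right-moves in some order.
With no other constraints that would be C(8,3) = 56 routes.
That gives 56 routes.

56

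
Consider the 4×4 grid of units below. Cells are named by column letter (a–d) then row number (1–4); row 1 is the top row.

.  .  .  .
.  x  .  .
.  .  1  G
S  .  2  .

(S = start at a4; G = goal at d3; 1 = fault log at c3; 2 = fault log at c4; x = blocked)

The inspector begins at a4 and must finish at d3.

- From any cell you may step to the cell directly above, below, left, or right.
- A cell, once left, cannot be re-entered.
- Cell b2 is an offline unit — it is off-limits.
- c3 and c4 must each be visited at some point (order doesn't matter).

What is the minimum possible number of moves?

Any route passes through c3 and c4 in some order between a4 and d3. Summing Manhattan distances along each leg and taking the cheapest ordering (a4 → c4 → c3 → d3) gives a lower bound of 2 + 1 + 1 = 4 moves.
A route of 4 moves achieves this: a4 → b4 → c4 → c3 → d3.
Since 4 matches the lower bound, it is optimal.

4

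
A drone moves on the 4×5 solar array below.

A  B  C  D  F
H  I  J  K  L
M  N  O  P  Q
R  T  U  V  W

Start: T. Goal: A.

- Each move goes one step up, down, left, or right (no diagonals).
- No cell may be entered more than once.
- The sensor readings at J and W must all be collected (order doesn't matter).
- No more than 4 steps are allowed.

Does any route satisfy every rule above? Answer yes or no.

no

Even ignoring the no-revisit rule, getting from T to A, taking the cheapest ordering T → W → J → A needs at least 3 + 4 + 3 = 10 moves (Manhattan distance per leg), which exceeds the 4-move limit.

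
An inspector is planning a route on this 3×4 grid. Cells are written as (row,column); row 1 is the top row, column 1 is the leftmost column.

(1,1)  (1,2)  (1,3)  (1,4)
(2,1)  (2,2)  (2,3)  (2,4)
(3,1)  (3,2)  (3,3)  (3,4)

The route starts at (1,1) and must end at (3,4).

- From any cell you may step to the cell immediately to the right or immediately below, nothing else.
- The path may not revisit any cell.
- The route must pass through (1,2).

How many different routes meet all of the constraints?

6

A right/down-only route from (1,1) to (3,4) makes exactly 2 down-moves and 3 right-moves in some order.
With no other constraints that would be C(5,2) = 10 routes.
Split at (1,2) and multiply the segment counts: (1,1)→(1,2): 1; (1,2)→(3,4): 6; product = 6.
That gives 6 routes.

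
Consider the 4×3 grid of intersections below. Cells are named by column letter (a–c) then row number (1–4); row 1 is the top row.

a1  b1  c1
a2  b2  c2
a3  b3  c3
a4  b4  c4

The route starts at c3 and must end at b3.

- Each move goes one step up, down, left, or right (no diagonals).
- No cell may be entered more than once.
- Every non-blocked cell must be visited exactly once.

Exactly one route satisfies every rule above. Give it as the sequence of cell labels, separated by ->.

Need to visit all 12 open cells exactly once, starting at c3 and ending at b3.
Cell a1 has only two open neighbours (a2 and b1), so the path must pass straight through it: one of those is the cell it's entered from and the other is where it exits.
Route from c3: down to c4, 2× left (reaching a4), 3× up (reaching a1), 2× right (reaching c1), down to c2, left to b2, down to b3 — 11 moves in all.
Check: all 12 open cells covered.

c3 -> c4 -> b4 -> a4 -> a3 -> a2 -> a1 -> b1 -> c1 -> c2 -> b2 -> b3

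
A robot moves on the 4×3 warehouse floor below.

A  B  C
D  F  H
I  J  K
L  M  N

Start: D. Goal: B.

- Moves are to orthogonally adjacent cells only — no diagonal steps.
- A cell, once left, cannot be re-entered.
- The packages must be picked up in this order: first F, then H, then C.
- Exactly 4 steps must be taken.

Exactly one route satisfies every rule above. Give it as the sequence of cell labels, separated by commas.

The waypoints must appear in the order F, H, C, with no cell reused.
Route from D: 2× right (reaching H), up to C, left to B — 4 moves in all.
Check: order respected (F at step 1, H at step 2, C at step 3); 4 moves as required.

D, F, H, C, B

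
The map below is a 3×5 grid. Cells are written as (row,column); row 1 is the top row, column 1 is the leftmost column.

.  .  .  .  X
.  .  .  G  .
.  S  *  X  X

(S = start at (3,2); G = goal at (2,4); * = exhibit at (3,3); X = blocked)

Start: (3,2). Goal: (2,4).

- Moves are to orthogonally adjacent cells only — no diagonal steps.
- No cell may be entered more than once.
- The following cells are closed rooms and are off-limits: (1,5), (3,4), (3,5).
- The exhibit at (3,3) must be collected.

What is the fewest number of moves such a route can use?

3

Any route passes through (3,3) somewhere between (3,2) and (2,4). Summing Manhattan distances along the two legs ((3,2) → (3,3) → (2,4)) gives a lower bound of 1 + 2 = 3 moves.
A route of 3 moves achieves this: (3,2) → (3,3) → (2,3) → (2,4).
Since 3 matches the lower bound, it is optimal.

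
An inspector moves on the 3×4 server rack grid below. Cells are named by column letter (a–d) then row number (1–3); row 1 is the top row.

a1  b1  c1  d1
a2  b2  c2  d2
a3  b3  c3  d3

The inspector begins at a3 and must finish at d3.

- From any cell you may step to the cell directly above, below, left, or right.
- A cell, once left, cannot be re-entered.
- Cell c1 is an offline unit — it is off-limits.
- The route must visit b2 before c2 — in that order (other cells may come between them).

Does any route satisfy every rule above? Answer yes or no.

One route that works: a3 → a2 → b2 → c2 → c3 → d3.

yes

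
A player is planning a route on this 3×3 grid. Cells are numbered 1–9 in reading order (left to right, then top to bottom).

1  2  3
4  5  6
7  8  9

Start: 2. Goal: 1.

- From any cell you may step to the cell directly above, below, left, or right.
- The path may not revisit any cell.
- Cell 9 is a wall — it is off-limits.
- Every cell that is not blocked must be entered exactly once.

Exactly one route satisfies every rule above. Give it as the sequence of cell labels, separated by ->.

Need to visit all 8 open cells exactly once, starting at 2 and ending at 1.
Route from 2: right to 3, down to 6, left to 5, down to 8, left to 7, 2× up (reaching 1) — 7 moves in all.
Check: all 8 open cells covered.

2 -> 3 -> 6 -> 5 -> 8 -> 7 -> 4 -> 1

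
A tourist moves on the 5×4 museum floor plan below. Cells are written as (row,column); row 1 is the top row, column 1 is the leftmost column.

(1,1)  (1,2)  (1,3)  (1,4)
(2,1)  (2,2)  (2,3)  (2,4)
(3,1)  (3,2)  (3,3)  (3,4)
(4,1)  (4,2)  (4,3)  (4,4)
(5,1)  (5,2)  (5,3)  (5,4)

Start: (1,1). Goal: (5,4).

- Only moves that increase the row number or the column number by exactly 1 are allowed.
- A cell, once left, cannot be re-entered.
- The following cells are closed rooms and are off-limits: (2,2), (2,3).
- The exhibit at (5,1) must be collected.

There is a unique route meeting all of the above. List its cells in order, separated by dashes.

(1,1) - (2,1) - (3,1) - (4,1) - (5,1) - (5,2) - (5,3) - (5,4)

Moves only go right or down, so the column and row indices never decrease.
Route from (1,1): down 4 to (5,1), right 3 to (5,4) — 7 moves in all.
Check: all required cells visited.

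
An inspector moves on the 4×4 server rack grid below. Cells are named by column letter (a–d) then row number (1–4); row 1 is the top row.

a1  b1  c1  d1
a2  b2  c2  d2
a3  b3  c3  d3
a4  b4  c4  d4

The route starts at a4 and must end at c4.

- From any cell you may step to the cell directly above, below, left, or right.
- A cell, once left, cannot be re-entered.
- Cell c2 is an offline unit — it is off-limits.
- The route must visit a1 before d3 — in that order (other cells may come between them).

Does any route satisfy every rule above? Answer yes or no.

One route that works: a4 → a3 → a2 → a1 → b1 → b2 → b3 → c3 → d3 → d4 → c4.

yes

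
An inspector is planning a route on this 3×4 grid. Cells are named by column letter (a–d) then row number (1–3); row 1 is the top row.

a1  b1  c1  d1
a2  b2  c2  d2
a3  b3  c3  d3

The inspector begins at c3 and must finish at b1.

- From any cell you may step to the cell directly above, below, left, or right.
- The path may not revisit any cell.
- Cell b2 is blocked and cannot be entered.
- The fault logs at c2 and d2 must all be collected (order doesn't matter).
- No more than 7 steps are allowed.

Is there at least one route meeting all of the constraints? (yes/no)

One route that works: c3 → c2 → d2 → d1 → c1 → b1.

yes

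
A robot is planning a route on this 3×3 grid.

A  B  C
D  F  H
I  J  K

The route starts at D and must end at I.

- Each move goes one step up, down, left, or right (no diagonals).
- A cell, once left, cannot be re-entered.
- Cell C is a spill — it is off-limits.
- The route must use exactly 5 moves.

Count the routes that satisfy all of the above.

2

Need simple routes of exactly 5 moves from D to I (Manhattan distance 1, so 2 moves are spent on a detour and 2 undoing it).
Enumerating: D A B F J I | D F H K J I.
That gives 2 routes.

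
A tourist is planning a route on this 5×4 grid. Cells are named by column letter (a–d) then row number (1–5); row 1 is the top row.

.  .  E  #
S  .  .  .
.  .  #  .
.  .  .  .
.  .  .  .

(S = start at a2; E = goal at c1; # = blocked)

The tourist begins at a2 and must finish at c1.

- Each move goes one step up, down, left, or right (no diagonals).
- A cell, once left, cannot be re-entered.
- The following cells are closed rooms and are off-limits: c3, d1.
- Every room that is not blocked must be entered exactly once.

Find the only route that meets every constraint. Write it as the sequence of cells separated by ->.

a2 -> a1 -> b1 -> b2 -> b3 -> a3 -> a4 -> a5 -> b5 -> b4 -> c4 -> c5 -> d5 -> d4 -> d3 -> d2 -> c2 -> c1

Need to visit all 18 open cells exactly once, starting at a2 and ending at c1.
Cell d5 has only two open neighbours (d4 and c5), so the path must pass straight through it: one of those is the cell it's entered from and the other is where it exits.
Route from a2: up 1 to a1, right 1 to b1, down 2 to b3, left 1 to a3, down 2 to a5, right 1 to b5, up 1 to b4, right 1 to c4, down 1 to c5, right 1 to d5, up 3 to d2, left 1 to c2, up 1 to c1 — 17 moves in all.
Check: all 18 open cells covered.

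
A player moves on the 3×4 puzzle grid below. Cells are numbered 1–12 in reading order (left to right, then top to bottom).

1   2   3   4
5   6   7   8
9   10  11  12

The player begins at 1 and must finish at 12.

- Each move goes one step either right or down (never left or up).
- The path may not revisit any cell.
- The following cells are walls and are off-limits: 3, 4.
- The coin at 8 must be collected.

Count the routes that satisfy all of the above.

2

A right/down-only route from 1 to 12 makes exactly 2 down-moves and 3 right-moves in some order.
With no other constraints that would be C(5,2) = 10 routes.
Split at 8 and multiply the segment counts (each segment already excludes blocked cells): 1→8: 2; 8→12: 1; product = 2.
That gives 2 routes.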